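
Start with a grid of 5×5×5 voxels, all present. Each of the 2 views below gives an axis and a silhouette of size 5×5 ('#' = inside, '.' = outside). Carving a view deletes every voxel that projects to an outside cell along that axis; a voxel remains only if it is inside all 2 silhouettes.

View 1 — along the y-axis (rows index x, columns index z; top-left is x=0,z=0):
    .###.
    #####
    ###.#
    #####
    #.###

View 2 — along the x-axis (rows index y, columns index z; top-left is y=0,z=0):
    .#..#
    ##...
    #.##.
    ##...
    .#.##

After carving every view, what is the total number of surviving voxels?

initial block: 5^3 = 125
step 1: project along y, AND mask (21/25) → |grid| = 105
step 2: project along x, AND mask (12/25) → |grid| = 49

voxel count = 49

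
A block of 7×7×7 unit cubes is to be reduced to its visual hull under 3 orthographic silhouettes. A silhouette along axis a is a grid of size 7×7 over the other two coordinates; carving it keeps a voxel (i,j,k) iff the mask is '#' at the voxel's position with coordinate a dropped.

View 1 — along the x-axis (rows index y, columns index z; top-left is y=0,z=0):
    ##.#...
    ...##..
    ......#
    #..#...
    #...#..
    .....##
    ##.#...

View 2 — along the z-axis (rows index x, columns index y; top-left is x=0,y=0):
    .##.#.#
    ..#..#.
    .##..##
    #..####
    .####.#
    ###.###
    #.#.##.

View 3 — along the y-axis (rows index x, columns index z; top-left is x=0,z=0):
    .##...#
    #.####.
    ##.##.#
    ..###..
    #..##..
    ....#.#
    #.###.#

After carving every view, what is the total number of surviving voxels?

initial block: 7^3 = 343
step 1: project along x, AND mask (15/49) → |grid| = 105
step 2: project along z, AND mask (30/49) → |grid| = 62
step 3: project along y, AND mask (26/49) → |grid| = 32

remaining voxels: 32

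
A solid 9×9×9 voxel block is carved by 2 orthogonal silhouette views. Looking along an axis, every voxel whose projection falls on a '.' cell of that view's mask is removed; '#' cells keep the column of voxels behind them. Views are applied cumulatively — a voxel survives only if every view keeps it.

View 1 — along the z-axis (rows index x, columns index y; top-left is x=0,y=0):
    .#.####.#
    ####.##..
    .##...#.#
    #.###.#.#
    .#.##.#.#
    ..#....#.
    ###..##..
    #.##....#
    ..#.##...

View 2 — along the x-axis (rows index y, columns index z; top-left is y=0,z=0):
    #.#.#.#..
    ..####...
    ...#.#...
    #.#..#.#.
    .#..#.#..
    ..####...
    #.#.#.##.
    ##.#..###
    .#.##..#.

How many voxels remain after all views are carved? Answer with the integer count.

|visual hull| = 154

initial block: 9^3 = 729
after view 1 [z-axis, 41 of 81 cells solid] → remaining = 369
after view 2 [x-axis, 36 of 81 cells solid] → remaining = 154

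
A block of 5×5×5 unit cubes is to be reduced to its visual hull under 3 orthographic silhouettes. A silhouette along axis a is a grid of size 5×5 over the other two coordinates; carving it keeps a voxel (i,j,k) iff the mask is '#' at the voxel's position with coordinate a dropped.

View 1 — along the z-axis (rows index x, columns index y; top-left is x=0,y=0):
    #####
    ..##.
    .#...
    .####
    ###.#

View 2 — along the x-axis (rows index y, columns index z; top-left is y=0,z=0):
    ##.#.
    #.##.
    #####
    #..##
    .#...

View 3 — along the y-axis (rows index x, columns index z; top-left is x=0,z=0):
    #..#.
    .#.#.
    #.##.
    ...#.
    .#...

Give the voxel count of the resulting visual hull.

full grid |V| = 125
[1] z-view keeps 16 columns → grid now 80
[2] x-view keeps 15 columns → grid now 50
[3] y-view keeps 9 columns → grid now 20

remaining voxels: 20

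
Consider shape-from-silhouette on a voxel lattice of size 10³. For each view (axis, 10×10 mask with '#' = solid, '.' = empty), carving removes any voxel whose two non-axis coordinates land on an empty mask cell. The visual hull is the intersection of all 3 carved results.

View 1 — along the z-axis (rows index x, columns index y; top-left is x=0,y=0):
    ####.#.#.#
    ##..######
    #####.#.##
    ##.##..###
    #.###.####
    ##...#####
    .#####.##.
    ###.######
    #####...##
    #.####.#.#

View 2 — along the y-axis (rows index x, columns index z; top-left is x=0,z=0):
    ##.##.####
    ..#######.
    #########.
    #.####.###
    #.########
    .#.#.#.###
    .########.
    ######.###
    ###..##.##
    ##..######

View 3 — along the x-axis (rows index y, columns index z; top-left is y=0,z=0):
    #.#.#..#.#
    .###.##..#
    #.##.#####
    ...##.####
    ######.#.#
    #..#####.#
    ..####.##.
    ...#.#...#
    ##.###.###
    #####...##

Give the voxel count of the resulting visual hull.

before carving: 1000 voxels (10×10×10)
carve view 1 (along z, XY-mask fill 75/100): 750 voxels remain
carve view 2 (along y, XZ-mask fill 79/100): 596 voxels remain
carve view 3 (along x, YZ-mask fill 64/100): 383 voxels remain

|visual hull| = 383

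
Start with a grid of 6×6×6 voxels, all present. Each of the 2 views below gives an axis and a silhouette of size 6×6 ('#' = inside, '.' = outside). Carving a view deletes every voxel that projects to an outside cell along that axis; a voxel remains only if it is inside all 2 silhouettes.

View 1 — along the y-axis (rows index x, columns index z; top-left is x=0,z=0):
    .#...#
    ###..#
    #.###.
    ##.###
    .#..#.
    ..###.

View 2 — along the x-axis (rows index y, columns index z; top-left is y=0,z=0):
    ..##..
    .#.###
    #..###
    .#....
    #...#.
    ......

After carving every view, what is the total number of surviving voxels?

before carving: 216 voxels (6×6×6)
[1] y-view keeps 20 columns → grid now 120
[2] x-view keeps 13 columns → grid now 44

voxel count = 44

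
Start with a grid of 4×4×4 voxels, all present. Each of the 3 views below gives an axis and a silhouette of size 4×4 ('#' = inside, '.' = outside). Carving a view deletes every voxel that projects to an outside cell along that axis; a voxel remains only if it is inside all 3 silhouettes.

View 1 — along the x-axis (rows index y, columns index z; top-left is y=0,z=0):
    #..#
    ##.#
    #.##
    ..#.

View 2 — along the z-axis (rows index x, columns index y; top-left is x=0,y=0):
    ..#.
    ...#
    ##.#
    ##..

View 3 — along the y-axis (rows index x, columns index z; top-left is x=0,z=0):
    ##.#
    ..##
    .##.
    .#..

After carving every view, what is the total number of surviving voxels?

before carving: 64 voxels (4×4×4)
[1] x-view keeps 9 columns → grid now 36
[2] z-view keeps 7 columns → grid now 15
[3] y-view keeps 8 columns → grid now 6

remaining voxels: 6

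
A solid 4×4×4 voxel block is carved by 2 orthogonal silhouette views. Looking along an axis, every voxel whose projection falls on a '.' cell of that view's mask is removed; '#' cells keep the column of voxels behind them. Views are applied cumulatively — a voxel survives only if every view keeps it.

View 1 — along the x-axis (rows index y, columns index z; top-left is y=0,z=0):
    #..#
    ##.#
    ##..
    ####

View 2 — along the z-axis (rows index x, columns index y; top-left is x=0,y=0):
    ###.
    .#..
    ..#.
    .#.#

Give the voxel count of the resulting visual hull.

remaining voxels: 19

full grid |V| = 64
  1. axis=0 (YZ plane), |mask|=11  ⇒  voxels=44
  2. axis=2 (XY plane), |mask|=7  ⇒  voxels=19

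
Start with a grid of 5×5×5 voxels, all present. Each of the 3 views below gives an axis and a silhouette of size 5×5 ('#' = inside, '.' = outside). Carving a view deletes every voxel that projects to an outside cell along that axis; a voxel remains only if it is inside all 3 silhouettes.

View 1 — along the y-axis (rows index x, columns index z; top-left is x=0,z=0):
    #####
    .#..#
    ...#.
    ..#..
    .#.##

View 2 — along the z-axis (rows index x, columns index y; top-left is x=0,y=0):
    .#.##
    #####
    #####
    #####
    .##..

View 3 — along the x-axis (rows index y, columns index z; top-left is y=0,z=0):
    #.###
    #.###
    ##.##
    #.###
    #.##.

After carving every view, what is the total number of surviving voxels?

remaining voxels: 30

full grid |V| = 125
[1] y-view keeps 12 columns → grid now 60
[2] z-view keeps 20 columns → grid now 41
[3] x-view keeps 19 columns → grid now 30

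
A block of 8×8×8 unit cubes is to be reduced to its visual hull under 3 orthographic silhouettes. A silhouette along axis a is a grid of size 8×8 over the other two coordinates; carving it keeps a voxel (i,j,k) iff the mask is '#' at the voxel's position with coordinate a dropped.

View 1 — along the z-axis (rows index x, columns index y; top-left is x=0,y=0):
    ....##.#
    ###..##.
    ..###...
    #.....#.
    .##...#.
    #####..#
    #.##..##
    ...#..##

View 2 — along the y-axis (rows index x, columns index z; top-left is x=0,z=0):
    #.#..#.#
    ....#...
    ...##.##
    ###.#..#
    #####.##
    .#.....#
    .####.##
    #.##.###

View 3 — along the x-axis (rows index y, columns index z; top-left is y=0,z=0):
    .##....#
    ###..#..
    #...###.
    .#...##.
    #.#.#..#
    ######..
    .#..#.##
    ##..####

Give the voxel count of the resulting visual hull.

start: 8×8×8 = 512 voxels
V1 z: intersect with XY mask (30 set) -- 240 left
V2 y: intersect with XZ mask (35 set) -- 120 left
V3 x: intersect with YZ mask (34 set) -- 63 left

remaining voxels: 63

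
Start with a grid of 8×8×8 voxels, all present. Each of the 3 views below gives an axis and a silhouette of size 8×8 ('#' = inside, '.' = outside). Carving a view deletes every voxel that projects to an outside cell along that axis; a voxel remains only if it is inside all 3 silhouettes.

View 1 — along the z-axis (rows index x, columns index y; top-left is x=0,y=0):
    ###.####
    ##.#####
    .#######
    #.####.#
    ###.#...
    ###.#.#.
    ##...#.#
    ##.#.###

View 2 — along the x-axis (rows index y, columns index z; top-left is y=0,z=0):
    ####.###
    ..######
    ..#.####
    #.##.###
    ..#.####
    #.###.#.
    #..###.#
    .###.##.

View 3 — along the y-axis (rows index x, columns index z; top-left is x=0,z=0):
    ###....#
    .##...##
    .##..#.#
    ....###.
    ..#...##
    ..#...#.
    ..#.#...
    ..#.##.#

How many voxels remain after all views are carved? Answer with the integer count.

110 voxels

start: 8×8×8 = 512 voxels
[1] z-view keeps 46 columns → grid now 368
[2] x-view keeps 44 columns → grid now 255
[3] y-view keeps 26 columns → grid now 110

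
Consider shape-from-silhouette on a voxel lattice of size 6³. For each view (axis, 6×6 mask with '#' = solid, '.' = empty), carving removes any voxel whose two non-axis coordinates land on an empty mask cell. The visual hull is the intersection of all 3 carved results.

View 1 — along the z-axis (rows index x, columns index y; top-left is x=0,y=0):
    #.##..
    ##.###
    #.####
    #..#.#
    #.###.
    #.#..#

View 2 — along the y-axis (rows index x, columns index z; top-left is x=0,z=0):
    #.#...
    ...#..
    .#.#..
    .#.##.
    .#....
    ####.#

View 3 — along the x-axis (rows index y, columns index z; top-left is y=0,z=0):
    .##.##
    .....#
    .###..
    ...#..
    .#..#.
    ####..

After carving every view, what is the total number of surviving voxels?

voxel count = 29

start: 6×6×6 = 216 voxels
carve view 1 (along z, XY-mask fill 23/36): 138 voxels remain
carve view 2 (along y, XZ-mask fill 14/36): 49 voxels remain
carve view 3 (along x, YZ-mask fill 15/36): 29 voxels remain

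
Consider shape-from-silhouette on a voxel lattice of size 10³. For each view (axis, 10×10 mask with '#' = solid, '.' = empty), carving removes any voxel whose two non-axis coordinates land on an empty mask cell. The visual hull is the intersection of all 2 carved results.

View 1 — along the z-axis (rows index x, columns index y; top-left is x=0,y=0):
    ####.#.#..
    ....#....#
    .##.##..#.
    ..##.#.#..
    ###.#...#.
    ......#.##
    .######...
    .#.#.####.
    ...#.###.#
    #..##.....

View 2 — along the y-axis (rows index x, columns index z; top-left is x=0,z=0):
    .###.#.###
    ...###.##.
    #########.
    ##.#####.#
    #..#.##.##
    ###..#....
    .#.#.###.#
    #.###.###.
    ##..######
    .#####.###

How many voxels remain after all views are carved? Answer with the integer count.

|visual hull| = 313

before carving: 1000 voxels (10×10×10)
  1. axis=2 (XY plane), |mask|=45  ⇒  voxels=450
  2. axis=1 (XZ plane), |mask|=68  ⇒  voxels=313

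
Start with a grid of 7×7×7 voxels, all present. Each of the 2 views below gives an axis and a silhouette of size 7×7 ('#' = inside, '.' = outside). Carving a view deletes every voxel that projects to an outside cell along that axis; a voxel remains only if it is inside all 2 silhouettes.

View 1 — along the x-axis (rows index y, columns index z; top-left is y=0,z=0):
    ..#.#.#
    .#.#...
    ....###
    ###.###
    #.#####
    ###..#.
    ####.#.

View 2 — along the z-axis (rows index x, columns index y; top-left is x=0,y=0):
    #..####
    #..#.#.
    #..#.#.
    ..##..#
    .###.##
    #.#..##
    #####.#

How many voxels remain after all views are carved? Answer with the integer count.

start: 7×7×7 = 343 voxels
after view 1 [x-axis, 29 of 49 cells solid] → remaining = 203
after view 2 [z-axis, 29 of 49 cells solid] → remaining = 124

remaining voxels: 124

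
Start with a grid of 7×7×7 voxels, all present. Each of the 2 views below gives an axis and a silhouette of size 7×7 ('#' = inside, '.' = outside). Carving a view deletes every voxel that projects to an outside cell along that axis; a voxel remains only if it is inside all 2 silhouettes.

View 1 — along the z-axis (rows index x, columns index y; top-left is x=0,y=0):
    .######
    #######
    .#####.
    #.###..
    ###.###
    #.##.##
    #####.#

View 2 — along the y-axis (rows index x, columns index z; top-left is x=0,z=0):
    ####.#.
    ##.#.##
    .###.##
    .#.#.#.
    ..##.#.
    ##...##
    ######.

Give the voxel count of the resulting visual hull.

|visual hull| = 176

start: 7×7×7 = 343 voxels
  1. axis=2 (XY plane), |mask|=39  ⇒  voxels=273
  2. axis=1 (XZ plane), |mask|=31  ⇒  voxels=176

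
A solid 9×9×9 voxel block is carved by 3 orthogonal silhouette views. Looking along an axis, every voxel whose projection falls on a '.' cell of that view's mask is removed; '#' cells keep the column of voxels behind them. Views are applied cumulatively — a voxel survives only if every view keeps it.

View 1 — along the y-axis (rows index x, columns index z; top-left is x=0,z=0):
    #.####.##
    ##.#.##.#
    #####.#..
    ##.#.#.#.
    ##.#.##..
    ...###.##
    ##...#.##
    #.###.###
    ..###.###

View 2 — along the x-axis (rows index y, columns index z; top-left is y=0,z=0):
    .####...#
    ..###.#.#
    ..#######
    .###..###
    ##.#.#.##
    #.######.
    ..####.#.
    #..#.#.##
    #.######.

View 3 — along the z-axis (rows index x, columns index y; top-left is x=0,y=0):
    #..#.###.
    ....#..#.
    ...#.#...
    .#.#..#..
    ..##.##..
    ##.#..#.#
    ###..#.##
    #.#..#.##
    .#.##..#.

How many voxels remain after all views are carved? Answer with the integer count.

start: 9×9×9 = 729 voxels
[1] y-view keeps 52 columns → grid now 468
[2] x-view keeps 53 columns → grid now 312
[3] z-view keeps 36 columns → grid now 136

voxel count = 136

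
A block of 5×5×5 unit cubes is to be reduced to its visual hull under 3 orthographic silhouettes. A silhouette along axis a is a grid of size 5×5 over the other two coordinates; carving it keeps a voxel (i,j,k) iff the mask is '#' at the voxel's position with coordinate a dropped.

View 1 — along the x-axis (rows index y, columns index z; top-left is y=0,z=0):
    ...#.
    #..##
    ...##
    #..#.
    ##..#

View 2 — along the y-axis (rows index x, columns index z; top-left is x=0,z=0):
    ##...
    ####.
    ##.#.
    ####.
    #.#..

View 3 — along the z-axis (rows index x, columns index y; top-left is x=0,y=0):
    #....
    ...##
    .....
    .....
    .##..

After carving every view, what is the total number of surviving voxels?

before carving: 125 voxels (5×5×5)
carve view 1 (along x, YZ-mask fill 11/25): 55 voxels remain
carve view 2 (along y, XZ-mask fill 15/25): 31 voxels remain
carve view 3 (along z, XY-mask fill 5/25): 5 voxels remain

|visual hull| = 5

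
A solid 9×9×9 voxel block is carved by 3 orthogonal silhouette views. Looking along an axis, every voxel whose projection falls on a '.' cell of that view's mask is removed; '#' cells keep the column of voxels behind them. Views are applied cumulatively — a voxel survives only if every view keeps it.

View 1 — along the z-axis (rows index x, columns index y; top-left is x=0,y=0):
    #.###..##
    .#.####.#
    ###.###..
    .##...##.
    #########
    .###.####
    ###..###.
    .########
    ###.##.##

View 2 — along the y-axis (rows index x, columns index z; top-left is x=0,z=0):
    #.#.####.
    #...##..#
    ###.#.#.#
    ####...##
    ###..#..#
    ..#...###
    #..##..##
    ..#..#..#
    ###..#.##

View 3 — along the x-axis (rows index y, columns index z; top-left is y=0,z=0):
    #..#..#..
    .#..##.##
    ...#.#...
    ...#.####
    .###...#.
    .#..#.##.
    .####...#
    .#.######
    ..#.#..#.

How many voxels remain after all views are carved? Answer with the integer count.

initial block: 9^3 = 729
after view 1 [z-axis, 59 of 81 cells solid] → remaining = 531
after view 2 [y-axis, 45 of 81 cells solid] → remaining = 289
after view 3 [x-axis, 38 of 81 cells solid] → remaining = 124

remaining voxels: 124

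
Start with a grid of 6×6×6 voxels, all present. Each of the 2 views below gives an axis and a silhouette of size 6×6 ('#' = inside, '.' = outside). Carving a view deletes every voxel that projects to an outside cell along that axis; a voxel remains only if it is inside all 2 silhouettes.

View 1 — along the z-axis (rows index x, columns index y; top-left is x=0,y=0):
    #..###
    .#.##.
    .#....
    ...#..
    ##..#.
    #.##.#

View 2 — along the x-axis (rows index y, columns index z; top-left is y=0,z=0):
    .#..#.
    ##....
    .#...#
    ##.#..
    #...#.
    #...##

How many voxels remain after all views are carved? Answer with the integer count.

|visual hull| = 38

initial block: 6^3 = 216
step 1: project along z, AND mask (16/36) → |grid| = 96
step 2: project along x, AND mask (14/36) → |grid| = 38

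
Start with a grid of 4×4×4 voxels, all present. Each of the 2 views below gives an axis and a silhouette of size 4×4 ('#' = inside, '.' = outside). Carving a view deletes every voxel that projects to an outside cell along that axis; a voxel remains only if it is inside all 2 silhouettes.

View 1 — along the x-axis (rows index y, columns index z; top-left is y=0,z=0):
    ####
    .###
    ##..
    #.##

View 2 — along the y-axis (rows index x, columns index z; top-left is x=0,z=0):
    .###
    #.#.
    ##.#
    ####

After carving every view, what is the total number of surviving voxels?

before carving: 64 voxels (4×4×4)
after view 1 [x-axis, 12 of 16 cells solid] → remaining = 48
after view 2 [y-axis, 12 of 16 cells solid] → remaining = 36

remaining voxels: 36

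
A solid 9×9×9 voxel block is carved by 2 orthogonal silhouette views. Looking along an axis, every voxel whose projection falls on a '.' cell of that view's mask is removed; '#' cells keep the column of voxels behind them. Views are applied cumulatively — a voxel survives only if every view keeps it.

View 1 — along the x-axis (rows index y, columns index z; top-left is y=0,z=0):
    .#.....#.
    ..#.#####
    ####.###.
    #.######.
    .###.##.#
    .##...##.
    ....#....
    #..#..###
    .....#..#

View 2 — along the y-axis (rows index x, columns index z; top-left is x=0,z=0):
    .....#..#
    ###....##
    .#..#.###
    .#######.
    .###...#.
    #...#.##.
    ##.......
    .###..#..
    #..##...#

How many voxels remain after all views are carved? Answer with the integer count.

full grid |V| = 729
after view 1 [x-axis, 40 of 81 cells solid] → remaining = 360
after view 2 [y-axis, 37 of 81 cells solid] → remaining = 164

164 voxels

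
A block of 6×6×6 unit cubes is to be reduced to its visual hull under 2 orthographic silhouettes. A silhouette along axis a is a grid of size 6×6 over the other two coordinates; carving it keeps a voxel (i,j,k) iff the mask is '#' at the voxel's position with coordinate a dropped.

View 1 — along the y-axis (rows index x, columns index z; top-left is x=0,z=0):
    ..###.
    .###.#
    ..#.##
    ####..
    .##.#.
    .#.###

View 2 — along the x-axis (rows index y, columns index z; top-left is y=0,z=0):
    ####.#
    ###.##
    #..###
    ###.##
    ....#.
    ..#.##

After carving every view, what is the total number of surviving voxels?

initial block: 6^3 = 216
after view 1 [y-axis, 21 of 36 cells solid] → remaining = 126
after view 2 [x-axis, 23 of 36 cells solid] → remaining = 79

79 voxels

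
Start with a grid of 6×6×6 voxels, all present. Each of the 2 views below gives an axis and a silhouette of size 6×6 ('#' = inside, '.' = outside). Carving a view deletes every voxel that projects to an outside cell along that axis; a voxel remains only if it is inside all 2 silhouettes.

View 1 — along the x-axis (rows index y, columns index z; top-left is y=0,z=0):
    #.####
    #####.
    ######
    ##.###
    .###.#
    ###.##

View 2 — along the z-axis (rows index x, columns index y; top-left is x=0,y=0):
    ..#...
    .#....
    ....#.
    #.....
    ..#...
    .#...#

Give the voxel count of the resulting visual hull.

start: 6×6×6 = 216 voxels
after view 1 [x-axis, 30 of 36 cells solid] → remaining = 180
after view 2 [z-axis, 7 of 36 cells solid] → remaining = 36

|visual hull| = 36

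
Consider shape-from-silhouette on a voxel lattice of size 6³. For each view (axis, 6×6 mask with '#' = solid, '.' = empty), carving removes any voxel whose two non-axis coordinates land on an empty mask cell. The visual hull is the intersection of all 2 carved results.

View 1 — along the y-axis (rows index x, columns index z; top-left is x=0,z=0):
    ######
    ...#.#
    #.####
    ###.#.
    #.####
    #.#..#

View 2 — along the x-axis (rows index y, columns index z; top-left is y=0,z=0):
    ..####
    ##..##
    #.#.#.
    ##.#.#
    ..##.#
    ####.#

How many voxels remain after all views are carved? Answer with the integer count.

initial block: 6^3 = 216
after view 1 [y-axis, 25 of 36 cells solid] → remaining = 150
after view 2 [x-axis, 23 of 36 cells solid] → remaining = 99

remaining voxels: 99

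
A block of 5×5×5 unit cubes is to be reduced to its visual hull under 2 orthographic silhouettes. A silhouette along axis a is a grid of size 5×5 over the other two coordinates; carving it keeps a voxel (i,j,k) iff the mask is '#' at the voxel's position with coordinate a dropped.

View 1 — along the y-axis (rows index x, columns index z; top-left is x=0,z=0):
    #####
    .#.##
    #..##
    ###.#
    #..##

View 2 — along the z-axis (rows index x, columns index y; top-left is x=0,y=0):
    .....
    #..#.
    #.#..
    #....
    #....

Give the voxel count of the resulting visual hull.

full grid |V| = 125
carve view 1 (along y, XZ-mask fill 18/25): 90 voxels remain
carve view 2 (along z, XY-mask fill 6/25): 19 voxels remain

voxel count = 19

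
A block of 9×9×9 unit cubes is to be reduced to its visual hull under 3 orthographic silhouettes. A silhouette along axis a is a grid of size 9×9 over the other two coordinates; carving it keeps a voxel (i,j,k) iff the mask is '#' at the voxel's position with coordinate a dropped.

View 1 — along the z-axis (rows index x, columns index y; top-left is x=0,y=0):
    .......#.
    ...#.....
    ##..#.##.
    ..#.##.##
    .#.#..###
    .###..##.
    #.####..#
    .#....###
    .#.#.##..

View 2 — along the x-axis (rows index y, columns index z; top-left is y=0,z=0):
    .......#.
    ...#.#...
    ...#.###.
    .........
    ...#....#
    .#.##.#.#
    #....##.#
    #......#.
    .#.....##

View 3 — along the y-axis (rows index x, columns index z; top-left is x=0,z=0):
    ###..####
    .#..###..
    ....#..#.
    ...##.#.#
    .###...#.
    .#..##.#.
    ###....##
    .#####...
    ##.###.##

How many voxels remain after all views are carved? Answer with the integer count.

voxel count = 43

start: 9×9×9 = 729 voxels
after view 1 [z-axis, 36 of 81 cells solid] → remaining = 324
after view 2 [x-axis, 23 of 81 cells solid] → remaining = 89
after view 3 [y-axis, 42 of 81 cells solid] → remaining = 43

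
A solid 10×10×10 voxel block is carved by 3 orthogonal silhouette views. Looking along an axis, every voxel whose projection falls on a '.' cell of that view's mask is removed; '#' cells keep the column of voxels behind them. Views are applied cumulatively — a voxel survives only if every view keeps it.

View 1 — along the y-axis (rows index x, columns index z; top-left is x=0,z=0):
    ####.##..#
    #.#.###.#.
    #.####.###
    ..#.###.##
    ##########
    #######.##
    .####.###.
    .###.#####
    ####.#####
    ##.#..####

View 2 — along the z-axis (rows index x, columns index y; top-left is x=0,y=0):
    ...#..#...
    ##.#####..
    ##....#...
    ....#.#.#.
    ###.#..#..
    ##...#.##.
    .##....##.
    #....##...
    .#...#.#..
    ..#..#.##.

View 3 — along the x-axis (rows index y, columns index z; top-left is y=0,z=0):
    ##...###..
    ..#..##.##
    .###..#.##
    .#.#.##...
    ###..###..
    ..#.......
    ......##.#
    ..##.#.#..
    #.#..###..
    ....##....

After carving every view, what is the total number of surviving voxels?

125 voxels

start: 10×10×10 = 1000 voxels
carve view 1 (along y, XZ-mask fill 77/100): 770 voxels remain
carve view 2 (along z, XY-mask fill 39/100): 300 voxels remain
carve view 3 (along x, YZ-mask fill 41/100): 125 voxels remain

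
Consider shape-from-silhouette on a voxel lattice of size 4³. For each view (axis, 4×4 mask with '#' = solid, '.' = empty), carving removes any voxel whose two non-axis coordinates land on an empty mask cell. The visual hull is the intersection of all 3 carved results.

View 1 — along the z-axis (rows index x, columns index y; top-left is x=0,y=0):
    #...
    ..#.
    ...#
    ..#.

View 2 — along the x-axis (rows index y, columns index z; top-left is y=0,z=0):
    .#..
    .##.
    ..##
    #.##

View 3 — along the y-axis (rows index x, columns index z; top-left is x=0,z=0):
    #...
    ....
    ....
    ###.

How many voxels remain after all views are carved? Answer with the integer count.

1 voxels

before carving: 64 voxels (4×4×4)
after view 1 [z-axis, 4 of 16 cells solid] → remaining = 16
after view 2 [x-axis, 8 of 16 cells solid] → remaining = 8
after view 3 [y-axis, 4 of 16 cells solid] → remaining = 1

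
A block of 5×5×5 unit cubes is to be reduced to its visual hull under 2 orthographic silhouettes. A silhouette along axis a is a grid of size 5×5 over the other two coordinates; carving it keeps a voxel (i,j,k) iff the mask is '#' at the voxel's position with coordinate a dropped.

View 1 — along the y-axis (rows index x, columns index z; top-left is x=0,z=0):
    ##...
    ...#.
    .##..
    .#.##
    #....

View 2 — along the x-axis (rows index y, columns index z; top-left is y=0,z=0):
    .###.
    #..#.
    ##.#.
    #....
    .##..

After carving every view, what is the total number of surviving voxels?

start: 5×5×5 = 125 voxels
[1] y-view keeps 9 columns → grid now 45
[2] x-view keeps 11 columns → grid now 23

remaining voxels: 23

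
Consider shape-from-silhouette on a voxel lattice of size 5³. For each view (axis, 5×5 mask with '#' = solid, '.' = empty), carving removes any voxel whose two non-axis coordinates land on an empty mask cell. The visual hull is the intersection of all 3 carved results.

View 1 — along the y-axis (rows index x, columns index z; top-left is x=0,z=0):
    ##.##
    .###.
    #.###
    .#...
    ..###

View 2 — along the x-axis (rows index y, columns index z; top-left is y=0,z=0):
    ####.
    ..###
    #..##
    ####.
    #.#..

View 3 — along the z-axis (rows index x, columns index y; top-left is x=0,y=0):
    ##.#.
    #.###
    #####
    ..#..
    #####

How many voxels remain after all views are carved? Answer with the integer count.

full grid |V| = 125
V1 y: intersect with XZ mask (15 set) -- 75 left
V2 x: intersect with YZ mask (16 set) -- 48 left
V3 z: intersect with XY mask (18 set) -- 40 left

40 voxels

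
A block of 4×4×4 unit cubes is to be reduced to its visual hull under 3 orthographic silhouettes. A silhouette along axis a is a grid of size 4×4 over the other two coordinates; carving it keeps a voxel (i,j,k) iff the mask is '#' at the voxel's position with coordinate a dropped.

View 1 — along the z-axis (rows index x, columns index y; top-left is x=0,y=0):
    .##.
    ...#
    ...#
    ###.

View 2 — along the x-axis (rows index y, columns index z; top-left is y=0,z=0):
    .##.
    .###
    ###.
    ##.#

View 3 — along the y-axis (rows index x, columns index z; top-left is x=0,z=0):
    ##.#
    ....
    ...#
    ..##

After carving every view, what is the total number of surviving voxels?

initial block: 4^3 = 64
  1. axis=2 (XY plane), |mask|=7  ⇒  voxels=28
  2. axis=0 (YZ plane), |mask|=11  ⇒  voxels=20
  3. axis=1 (XZ plane), |mask|=6  ⇒  voxels=9

9 voxels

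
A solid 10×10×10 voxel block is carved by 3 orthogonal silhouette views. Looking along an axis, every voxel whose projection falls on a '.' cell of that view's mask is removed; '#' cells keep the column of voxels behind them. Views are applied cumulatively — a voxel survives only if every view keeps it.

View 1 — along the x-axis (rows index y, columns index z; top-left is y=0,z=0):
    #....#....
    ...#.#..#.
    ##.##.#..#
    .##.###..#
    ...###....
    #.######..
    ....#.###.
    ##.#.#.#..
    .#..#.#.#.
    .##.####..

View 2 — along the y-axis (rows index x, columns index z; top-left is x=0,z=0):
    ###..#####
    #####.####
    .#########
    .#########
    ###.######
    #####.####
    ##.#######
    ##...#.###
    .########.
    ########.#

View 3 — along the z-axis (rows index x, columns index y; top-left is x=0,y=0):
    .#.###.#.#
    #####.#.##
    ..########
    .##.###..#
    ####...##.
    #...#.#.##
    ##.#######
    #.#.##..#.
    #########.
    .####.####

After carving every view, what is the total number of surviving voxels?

|visual hull| = 271

initial block: 10^3 = 1000
  1. axis=0 (YZ plane), |mask|=46  ⇒  voxels=460
  2. axis=1 (XZ plane), |mask|=85  ⇒  voxels=388
  3. axis=2 (XY plane), |mask|=70  ⇒  voxels=271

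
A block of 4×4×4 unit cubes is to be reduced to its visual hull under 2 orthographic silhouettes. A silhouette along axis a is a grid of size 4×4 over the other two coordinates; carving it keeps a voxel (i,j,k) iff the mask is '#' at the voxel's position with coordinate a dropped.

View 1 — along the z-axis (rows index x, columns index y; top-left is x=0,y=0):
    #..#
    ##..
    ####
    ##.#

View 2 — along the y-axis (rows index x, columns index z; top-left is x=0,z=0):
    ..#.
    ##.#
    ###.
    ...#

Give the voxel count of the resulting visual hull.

|visual hull| = 23

initial block: 4^3 = 64
carve view 1 (along z, XY-mask fill 11/16): 44 voxels remain
carve view 2 (along y, XZ-mask fill 8/16): 23 voxels remain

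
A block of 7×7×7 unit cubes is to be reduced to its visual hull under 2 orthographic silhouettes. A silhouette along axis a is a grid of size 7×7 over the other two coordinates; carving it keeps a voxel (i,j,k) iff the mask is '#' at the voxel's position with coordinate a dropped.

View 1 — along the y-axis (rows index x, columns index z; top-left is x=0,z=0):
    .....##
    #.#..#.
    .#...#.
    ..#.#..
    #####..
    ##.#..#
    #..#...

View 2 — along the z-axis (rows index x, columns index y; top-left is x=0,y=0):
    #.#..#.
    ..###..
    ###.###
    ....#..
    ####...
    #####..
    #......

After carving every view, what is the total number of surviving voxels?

start: 7×7×7 = 343 voxels
  1. axis=1 (XZ plane), |mask|=20  ⇒  voxels=140
  2. axis=2 (XY plane), |mask|=23  ⇒  voxels=71

71 voxels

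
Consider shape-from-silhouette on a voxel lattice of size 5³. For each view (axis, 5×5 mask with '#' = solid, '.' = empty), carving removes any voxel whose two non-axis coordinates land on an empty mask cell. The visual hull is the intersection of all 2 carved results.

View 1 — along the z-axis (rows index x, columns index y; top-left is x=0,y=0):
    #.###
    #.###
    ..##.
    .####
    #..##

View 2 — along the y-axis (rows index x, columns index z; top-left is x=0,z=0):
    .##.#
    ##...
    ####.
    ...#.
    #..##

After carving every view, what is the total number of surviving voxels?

start: 5×5×5 = 125 voxels
carve view 1 (along z, XY-mask fill 17/25): 85 voxels remain
carve view 2 (along y, XZ-mask fill 13/25): 41 voxels remain

remaining voxels: 41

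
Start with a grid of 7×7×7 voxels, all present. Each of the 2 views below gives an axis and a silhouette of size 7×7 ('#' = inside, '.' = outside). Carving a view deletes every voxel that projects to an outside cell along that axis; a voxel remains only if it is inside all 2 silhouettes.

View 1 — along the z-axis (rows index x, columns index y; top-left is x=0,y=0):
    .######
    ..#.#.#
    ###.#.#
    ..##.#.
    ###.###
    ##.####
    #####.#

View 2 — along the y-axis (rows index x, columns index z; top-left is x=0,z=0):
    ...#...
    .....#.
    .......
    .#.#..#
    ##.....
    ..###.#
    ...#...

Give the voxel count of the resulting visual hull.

voxel count = 60

initial block: 7^3 = 343
after view 1 [z-axis, 35 of 49 cells solid] → remaining = 245
after view 2 [y-axis, 12 of 49 cells solid] → remaining = 60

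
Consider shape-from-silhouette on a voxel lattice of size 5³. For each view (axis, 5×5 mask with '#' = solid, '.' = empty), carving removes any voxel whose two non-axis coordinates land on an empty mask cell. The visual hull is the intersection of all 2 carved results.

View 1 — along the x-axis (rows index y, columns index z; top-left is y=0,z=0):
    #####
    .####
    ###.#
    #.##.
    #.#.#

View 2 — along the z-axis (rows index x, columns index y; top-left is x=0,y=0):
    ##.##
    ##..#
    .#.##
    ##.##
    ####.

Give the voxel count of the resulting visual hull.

voxel count = 68

initial block: 5^3 = 125
[1] x-view keeps 19 columns → grid now 95
[2] z-view keeps 18 columns → grid now 68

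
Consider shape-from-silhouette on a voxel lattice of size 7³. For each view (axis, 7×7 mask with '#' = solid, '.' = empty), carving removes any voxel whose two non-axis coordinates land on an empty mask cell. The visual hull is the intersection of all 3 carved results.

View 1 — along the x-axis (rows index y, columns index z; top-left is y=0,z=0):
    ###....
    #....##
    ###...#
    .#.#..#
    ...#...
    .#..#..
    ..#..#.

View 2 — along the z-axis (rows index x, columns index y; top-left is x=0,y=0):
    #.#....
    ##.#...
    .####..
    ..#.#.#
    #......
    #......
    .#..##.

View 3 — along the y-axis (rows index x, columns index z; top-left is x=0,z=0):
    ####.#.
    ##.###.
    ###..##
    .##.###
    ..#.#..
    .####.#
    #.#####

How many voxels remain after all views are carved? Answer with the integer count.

|visual hull| = 34

before carving: 343 voxels (7×7×7)
V1 x: intersect with YZ mask (18 set) -- 126 left
V2 z: intersect with XY mask (17 set) -- 46 left
V3 y: intersect with XZ mask (33 set) -- 34 left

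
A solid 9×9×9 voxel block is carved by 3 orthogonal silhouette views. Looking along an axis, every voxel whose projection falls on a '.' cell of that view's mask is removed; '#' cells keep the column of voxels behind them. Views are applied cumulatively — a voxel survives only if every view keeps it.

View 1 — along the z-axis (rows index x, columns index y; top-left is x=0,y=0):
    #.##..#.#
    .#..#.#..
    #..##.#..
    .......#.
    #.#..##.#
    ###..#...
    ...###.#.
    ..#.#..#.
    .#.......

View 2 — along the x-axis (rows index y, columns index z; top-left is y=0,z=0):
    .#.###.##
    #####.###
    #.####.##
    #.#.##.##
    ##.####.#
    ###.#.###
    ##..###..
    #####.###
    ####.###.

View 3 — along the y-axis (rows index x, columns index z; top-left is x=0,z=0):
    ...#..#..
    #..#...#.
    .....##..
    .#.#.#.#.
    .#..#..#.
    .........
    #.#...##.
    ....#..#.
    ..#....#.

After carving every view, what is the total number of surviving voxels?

initial block: 9^3 = 729
  1. axis=2 (XY plane), |mask|=30  ⇒  voxels=270
  2. axis=0 (YZ plane), |mask|=61  ⇒  voxels=201
  3. axis=1 (XZ plane), |mask|=22  ⇒  voxels=52

|visual hull| = 52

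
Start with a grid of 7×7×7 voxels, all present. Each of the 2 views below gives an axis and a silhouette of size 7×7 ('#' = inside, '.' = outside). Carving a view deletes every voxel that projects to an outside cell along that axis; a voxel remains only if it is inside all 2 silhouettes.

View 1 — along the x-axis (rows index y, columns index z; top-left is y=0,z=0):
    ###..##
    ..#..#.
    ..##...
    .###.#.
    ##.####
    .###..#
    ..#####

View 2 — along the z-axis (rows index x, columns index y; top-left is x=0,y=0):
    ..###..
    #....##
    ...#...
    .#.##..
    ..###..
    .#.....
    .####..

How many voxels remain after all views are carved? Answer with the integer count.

voxel count = 70

initial block: 7^3 = 343
[1] x-view keeps 28 columns → grid now 196
[2] z-view keeps 18 columns → grid now 70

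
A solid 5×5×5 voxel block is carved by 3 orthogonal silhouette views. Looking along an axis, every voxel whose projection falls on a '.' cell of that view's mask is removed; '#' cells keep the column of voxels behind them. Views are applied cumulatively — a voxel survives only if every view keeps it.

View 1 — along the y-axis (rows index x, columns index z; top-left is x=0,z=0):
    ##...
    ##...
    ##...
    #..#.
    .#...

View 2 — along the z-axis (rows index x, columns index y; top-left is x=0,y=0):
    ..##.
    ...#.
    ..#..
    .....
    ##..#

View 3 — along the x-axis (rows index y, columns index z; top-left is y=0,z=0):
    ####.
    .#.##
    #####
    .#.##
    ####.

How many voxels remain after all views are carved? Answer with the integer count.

|visual hull| = 9

start: 5×5×5 = 125 voxels
  1. axis=1 (XZ plane), |mask|=9  ⇒  voxels=45
  2. axis=2 (XY plane), |mask|=7  ⇒  voxels=11
  3. axis=0 (YZ plane), |mask|=19  ⇒  voxels=9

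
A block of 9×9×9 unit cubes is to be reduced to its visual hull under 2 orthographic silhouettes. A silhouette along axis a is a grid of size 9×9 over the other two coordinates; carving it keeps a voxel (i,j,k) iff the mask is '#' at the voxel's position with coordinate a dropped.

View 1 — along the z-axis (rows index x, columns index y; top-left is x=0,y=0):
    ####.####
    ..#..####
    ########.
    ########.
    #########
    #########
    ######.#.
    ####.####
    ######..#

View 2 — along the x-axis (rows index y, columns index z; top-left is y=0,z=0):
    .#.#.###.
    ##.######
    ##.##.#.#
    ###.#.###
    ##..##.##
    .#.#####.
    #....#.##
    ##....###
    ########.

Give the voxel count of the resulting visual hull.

420 voxels

full grid |V| = 729
  1. axis=2 (XY plane), |mask|=69  ⇒  voxels=621
  2. axis=0 (YZ plane), |mask|=55  ⇒  voxels=420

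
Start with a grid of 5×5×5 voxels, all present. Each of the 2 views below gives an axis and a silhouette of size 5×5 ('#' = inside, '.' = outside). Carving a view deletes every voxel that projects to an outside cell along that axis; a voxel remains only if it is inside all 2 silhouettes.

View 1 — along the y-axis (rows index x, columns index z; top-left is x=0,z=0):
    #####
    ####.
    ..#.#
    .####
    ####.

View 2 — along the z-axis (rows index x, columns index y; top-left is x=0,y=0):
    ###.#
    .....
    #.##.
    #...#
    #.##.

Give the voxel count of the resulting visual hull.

46 voxels

full grid |V| = 125
[1] y-view keeps 19 columns → grid now 95
[2] z-view keeps 12 columns → grid now 46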